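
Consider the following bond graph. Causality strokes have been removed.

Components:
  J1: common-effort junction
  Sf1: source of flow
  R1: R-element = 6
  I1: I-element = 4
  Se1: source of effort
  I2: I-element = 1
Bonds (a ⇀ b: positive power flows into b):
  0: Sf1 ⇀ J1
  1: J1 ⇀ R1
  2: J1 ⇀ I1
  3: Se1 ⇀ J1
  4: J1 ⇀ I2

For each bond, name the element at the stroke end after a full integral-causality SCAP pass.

b0 |Sf1
b1 |R1
b2 |I1
b3 |J1
b4 |I2

β0 →Sf1  (Sf1 (Sf) sets flow on bond)
β3 →J1  (source Se1 imposes e)
β1 →R1  (common-e at J1 fixed by 3)
β2 →I1  (J1 effort already set via bond 3)
β4 →I2  (J1 effort already set via bond 3)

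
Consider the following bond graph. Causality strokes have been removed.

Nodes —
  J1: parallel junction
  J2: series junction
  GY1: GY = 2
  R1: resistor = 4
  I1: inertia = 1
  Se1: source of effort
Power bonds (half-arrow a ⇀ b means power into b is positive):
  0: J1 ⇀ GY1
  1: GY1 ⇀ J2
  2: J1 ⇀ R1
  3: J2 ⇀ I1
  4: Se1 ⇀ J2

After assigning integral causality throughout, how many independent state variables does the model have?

bond 4 stroke→J2  (source Se1 imposes e)
bond 3 stroke→I1  (prefer integral on I1)
bond 1 stroke→J2  (J2: bond 3 brought flow, rest push out)
bond 0 stroke→J1  (GY1: gyrator matches bond 1)
bond 2 stroke→R1  (J1 effort already set via bond 0)

1  (I1 all integral)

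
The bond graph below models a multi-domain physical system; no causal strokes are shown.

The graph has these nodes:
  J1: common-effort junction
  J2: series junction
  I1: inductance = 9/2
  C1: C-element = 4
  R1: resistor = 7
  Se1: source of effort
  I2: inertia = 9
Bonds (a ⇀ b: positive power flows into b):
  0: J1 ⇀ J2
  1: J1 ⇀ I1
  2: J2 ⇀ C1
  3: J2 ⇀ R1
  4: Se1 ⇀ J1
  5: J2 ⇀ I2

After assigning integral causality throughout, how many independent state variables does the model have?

β4 stroke at J1  (Se1 fixes effort; stroke away)
β0 stroke at J2  (0-jn J1 has e-setter on 4)
β1 stroke at I1  (J1 effort already set via bond 4)
β2 stroke at J2  (C1 outputs effort q/C1)
β5 stroke at I2  (I2 outputs flow p/I2)
β3 stroke at J2  (common-f at J2 fixed by 5)

3  (C1, I1, I2 all integral)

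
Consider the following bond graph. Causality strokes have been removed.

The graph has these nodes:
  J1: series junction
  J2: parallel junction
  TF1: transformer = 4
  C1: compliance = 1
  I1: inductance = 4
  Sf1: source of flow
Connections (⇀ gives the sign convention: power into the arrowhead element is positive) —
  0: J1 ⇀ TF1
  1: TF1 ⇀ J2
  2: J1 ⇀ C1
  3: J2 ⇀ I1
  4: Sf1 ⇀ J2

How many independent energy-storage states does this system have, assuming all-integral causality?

bond 4 stroke→Sf1  (Sf1 fixes flow; stroke at Sf1)
bond 2 stroke→J1  (C1 integral (e out))
bond 0 stroke→TF1  (only one flow-in slot at J1)
bond 1 stroke→J2  (TF1 one-in-one-out from 0)
bond 3 stroke→I1  (J2 effort already set via bond 1)

2  (C1, I1 all integral)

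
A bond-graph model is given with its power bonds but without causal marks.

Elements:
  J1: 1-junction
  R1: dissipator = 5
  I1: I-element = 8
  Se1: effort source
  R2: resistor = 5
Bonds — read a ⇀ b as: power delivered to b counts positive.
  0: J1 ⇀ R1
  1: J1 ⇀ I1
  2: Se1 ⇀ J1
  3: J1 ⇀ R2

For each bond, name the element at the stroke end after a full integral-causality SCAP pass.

β2 stroke→J1  (Se1 (Se) sets effort on bond)
β1 stroke→I1  (I1 integral (f out))
β0 stroke→J1  (J1: bond 1 brought flow, rest push out)
β3 stroke→J1  (common-f at J1 fixed by 1)

#0 →J1
#1 →I1
#2 →J1
#3 →J1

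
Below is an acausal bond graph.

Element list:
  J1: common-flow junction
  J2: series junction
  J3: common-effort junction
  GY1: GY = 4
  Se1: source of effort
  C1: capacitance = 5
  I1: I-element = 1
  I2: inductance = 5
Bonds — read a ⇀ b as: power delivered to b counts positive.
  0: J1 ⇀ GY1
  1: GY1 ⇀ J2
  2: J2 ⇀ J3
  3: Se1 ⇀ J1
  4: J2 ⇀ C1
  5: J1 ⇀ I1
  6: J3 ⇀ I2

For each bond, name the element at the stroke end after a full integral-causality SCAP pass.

b0 |J1
b1 |J2
b2 |J3
b3 |J1
b4 |J2
b5 |I1
b6 |I2

b3 →J1  (source Se1 imposes e)
b4 →J2  (prefer integral on C1)
b5 →I1  (prefer integral on I1)
b0 →J1  (common-f at J1 fixed by 5)
b1 →J2  (GY GY1: same side as bond 0)
b2 →J3  (J2 needs exactly one f-in)
b6 →I2  (0-jn J3 has e-setter on 2)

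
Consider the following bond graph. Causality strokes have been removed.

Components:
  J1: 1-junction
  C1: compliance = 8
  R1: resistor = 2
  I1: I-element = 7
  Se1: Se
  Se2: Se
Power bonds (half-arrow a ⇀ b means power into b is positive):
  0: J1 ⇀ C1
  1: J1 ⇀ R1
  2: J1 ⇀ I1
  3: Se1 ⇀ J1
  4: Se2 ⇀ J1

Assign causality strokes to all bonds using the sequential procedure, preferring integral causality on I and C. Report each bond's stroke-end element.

b3 stroke→J1  (Se1 fixes effort; stroke away)
b4 stroke→J1  (source Se2 imposes e)
b0 stroke→J1  (prefer integral on C1)
b2 stroke→I1  (I1: I, integral causality)
b1 stroke→J1  (J1: bond 2 brought flow, rest push out)

b0 |J1
b1 |J1
b2 |I1
b3 |J1
b4 |J1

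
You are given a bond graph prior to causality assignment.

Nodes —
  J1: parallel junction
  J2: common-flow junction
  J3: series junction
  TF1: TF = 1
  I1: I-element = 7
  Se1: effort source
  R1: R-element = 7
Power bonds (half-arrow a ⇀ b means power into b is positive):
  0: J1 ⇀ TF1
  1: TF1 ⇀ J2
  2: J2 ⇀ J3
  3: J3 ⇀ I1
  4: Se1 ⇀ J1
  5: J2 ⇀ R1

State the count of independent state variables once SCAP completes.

#4 →J1  (Se1 (Se) sets effort on bond)
#0 →TF1  (0-jn J1 has e-setter on 4)
#1 →J2  (TF1 one-in-one-out from 0)
#3 →I1  (I1 integral (f out))
#2 →J3  (common-f at J3 fixed by 3)
#5 →J2  (1-jn J2 has f-setter on 2)

1  (I1 all integral)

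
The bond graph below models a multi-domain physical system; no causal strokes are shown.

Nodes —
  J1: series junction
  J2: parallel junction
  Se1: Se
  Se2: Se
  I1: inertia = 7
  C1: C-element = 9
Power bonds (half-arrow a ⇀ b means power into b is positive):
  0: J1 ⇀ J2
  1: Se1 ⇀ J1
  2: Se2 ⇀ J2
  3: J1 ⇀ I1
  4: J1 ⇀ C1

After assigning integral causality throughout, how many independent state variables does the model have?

b1 stroke→J1  (Se1 fixes effort; stroke away)
b2 stroke→J2  (Se2 (Se) sets effort on bond)
b0 stroke→J1  (J2: bond 2 brought effort, rest push out)
b3 stroke→I1  (I1 integral (f out))
b4 stroke→J1  (J1: bond 3 brought flow, rest push out)

2  (C1, I1 all integral)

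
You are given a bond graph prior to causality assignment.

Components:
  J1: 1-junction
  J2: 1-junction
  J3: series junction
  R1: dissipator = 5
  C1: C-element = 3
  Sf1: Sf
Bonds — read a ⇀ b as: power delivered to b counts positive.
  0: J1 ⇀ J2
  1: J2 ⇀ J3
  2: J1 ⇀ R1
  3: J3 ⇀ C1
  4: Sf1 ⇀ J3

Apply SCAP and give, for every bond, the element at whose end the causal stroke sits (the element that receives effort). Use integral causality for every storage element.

b4 stroke at Sf1  (Sf1 (Sf) sets flow on bond)
b1 stroke at J3  (1-jn J3 has f-setter on 4)
b3 stroke at J3  (J3: bond 4 brought flow, rest push out)
b0 stroke at J2  (1-jn J2 has f-setter on 1)
b2 stroke at J1  (J1 flow already set via bond 0)

b0 →J2
b1 →J3
b2 →J1
b3 →J3
b4 →Sf1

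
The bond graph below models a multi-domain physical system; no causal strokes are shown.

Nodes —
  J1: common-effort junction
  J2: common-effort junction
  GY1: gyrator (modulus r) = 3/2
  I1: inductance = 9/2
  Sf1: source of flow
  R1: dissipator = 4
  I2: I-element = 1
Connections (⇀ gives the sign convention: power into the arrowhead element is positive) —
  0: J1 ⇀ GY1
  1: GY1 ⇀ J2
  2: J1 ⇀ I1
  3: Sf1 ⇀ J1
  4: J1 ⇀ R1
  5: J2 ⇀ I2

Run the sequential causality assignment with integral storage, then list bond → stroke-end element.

β3 stroke at Sf1  (Sf1 fixes flow; stroke at Sf1)
β2 stroke at I1  (I1 outputs flow p/I1)
β5 stroke at I2  (I2 outputs flow p/I2)
β1 stroke at J2  (J2: last free bond brings effort in)
β0 stroke at J1  (GY1 both-in/both-out from 1)
β4 stroke at R1  (J1 effort already set via bond 0)

b0 |J1
b1 |J2
b2 |I1
b3 |Sf1
b4 |R1
b5 |I2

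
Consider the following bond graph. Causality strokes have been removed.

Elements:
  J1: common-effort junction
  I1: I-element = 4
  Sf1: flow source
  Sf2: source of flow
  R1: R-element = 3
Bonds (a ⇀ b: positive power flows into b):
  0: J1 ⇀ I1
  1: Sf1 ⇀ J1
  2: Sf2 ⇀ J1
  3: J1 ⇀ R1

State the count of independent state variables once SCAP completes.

b1 |Sf1  (Sf1 (Sf) sets flow on bond)
b2 |Sf2  (Sf2: flow source, stroke at near end)
b0 |I1  (I1 outputs flow p/I1)
b3 |J1  (only one effort-in slot at J1)

1  (I1 all integral)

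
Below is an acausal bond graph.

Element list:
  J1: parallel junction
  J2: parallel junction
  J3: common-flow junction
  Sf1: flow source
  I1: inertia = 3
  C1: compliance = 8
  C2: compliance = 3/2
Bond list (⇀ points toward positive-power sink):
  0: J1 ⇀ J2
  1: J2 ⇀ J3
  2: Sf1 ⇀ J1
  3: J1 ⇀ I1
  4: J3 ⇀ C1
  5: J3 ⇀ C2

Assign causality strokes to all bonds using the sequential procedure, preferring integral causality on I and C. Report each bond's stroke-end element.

bond 0 stroke→J1
bond 1 stroke→J2
bond 2 stroke→Sf1
bond 3 stroke→I1
bond 4 stroke→J3
bond 5 stroke→J3

bond 2 →Sf1  (Sf1 (Sf) sets flow on bond)
bond 3 →I1  (I1: I, integral causality)
bond 0 →J1  (closing 0-jn rule on J1)
bond 1 →J2  (only one effort-in slot at J2)
bond 4 →J3  (J3: bond 1 brought flow, rest push out)
bond 5 →J3  (J3 flow already set via bond 1)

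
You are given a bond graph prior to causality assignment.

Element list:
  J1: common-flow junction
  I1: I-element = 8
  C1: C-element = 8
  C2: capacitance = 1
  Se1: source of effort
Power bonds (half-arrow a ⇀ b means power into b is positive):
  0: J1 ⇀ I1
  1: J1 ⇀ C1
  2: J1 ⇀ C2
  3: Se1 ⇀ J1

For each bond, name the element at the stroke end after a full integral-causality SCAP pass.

#3 →J1  (Se1 fixes effort; stroke away)
#0 →I1  (I1 outputs flow p/I1)
#1 →J1  (common-f at J1 fixed by 0)
#2 →J1  (J1 flow already set via bond 0)

β0 stroke at I1
β1 stroke at J1
β2 stroke at J1
β3 stroke at J1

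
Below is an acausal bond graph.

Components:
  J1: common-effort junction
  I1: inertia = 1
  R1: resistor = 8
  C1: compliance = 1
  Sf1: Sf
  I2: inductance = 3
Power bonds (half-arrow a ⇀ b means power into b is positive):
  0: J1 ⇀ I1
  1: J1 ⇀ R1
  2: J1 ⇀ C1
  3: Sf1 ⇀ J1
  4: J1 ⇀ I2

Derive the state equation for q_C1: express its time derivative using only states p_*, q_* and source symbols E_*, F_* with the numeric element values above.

#3 stroke→Sf1  (Sf1 (Sf) sets flow on bond)
#0 stroke→I1  (I1 integral (f out))
#2 stroke→J1  (C1: C, integral causality)
#1 stroke→R1  (J1 effort already set via bond 2)
#4 stroke→I2  (J1 effort already set via bond 2)

dq_C1/dt = F_Sf1 - p_I1 - p_I2/3 - q_C1/8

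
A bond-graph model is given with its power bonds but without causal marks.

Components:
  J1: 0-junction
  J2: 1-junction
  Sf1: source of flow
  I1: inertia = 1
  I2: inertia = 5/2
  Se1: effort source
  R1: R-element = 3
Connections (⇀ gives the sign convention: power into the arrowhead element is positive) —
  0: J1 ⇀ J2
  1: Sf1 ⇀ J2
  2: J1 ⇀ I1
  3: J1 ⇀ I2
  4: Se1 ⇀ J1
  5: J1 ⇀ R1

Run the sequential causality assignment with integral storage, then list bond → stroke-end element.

b1 stroke at Sf1  (source Sf1 imposes f)
b4 stroke at J1  (Se1 (Se) sets effort on bond)
b0 stroke at J2  (0-jn J1 has e-setter on 4)
b2 stroke at I1  (J1 effort already set via bond 4)
b3 stroke at I2  (J1: bond 4 brought effort, rest push out)
b5 stroke at R1  (J1 effort already set via bond 4)

#0 stroke at J2
#1 stroke at Sf1
#2 stroke at I1
#3 stroke at I2
#4 stroke at J1
#5 stroke at R1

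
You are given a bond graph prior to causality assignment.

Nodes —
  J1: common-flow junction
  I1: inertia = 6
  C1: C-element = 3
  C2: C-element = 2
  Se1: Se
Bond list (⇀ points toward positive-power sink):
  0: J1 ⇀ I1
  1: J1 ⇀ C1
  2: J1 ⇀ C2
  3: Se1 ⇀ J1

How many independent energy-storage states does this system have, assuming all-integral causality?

b3 →J1  (Se1 fixes effort; stroke away)
b0 →I1  (I1 outputs flow p/I1)
b1 →J1  (J1: bond 0 brought flow, rest push out)
b2 →J1  (common-f at J1 fixed by 0)

3  (C1, C2, I1 all integral)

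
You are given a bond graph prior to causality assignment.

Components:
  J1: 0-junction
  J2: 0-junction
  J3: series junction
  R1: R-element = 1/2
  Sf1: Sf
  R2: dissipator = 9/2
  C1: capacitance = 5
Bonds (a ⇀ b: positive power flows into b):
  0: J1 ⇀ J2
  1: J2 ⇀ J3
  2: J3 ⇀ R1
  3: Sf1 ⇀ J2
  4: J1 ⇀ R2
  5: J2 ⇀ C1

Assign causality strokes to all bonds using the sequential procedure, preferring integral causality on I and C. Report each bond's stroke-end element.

β0 →J1
β1 →J3
β2 →R1
β3 →Sf1
β4 →R2
β5 →J2

b3 stroke at Sf1  (Sf1: flow source, stroke at near end)
b5 stroke at J2  (prefer integral on C1)
b0 stroke at J1  (J2 effort already set via bond 5)
b1 stroke at J3  (common-e at J2 fixed by 5)
b2 stroke at R1  (only one flow-in slot at J3)
b4 stroke at R2  (J1: bond 0 brought effort, rest push out)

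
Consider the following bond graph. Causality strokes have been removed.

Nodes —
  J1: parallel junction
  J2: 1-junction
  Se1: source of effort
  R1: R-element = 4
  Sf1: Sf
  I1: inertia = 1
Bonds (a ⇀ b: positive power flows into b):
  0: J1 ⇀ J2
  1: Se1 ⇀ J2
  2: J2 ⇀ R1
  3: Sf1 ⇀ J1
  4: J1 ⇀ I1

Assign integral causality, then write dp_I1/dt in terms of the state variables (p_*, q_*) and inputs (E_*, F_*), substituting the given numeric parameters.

dp_I1/dt = -E_Se1 + 4*F_Sf1 - 4*p_I1

#1 →J2  (Se1 fixes effort; stroke away)
#3 →Sf1  (Sf1 (Sf) sets flow on bond)
#4 →I1  (prefer integral on I1)
#0 →J1  (J1: last free bond brings effort in)
#2 →J2  (1-jn J2 has f-setter on 0)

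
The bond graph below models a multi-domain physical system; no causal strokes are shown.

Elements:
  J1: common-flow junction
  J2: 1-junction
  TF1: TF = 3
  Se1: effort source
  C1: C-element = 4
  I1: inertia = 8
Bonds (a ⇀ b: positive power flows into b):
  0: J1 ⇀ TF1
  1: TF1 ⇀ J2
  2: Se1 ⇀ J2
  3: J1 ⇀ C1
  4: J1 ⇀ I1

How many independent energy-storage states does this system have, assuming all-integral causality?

#2 →J2  (Se1 fixes effort; stroke away)
#1 →TF1  (only one flow-in slot at J2)
#0 →J1  (TF1: transformer flips bond 1)
#3 →J1  (prefer integral on C1)
#4 →I1  (only one flow-in slot at J1)

2  (C1, I1 all integral)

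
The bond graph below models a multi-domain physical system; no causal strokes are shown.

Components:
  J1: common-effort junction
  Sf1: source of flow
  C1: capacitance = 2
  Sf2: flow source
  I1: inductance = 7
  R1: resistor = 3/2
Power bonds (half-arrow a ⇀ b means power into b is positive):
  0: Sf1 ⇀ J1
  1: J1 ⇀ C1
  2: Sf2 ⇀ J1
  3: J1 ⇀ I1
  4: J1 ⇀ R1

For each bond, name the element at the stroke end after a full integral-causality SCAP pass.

b0 →Sf1  (source Sf1 imposes f)
b2 →Sf2  (Sf2 (Sf) sets flow on bond)
b1 →J1  (prefer integral on C1)
b3 →I1  (J1 effort already set via bond 1)
b4 →R1  (J1 effort already set via bond 1)

β0 stroke at Sf1
β1 stroke at J1
β2 stroke at Sf2
β3 stroke at I1
β4 stroke at R1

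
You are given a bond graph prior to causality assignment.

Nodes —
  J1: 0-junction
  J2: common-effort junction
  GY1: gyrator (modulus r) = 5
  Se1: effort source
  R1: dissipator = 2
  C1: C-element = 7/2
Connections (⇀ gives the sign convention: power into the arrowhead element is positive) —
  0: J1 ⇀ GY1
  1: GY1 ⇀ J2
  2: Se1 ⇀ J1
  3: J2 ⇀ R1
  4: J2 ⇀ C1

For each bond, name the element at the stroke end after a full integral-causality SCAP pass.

β2 →J1  (source Se1 imposes e)
β0 →GY1  (J1 effort already set via bond 2)
β1 →GY1  (GY1: gyrator matches bond 0)
β4 →J2  (prefer integral on C1)
β3 →R1  (0-jn J2 has e-setter on 4)

β0 stroke at GY1
β1 stroke at GY1
β2 stroke at J1
β3 stroke at R1
β4 stroke at J2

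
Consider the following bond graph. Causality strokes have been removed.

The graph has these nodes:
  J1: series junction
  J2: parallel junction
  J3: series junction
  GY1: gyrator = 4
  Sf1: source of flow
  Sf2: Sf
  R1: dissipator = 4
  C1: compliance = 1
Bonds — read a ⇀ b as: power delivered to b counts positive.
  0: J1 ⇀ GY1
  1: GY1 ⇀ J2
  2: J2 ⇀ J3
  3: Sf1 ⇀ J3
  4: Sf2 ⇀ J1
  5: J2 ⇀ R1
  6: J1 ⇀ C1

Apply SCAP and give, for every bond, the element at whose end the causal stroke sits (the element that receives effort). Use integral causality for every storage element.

#3 |Sf1  (Sf1 (Sf) sets flow on bond)
#4 |Sf2  (Sf2 (Sf) sets flow on bond)
#0 |J1  (common-f at J1 fixed by 4)
#6 |J1  (J1 flow already set via bond 4)
#2 |J3  (J3 flow already set via bond 3)
#1 |J2  (through GY1, causality inverts; strokes same side of GY1)
#5 |R1  (J2 effort already set via bond 1)

bond 0 |J1
bond 1 |J2
bond 2 |J3
bond 3 |Sf1
bond 4 |Sf2
bond 5 |R1
bond 6 |J1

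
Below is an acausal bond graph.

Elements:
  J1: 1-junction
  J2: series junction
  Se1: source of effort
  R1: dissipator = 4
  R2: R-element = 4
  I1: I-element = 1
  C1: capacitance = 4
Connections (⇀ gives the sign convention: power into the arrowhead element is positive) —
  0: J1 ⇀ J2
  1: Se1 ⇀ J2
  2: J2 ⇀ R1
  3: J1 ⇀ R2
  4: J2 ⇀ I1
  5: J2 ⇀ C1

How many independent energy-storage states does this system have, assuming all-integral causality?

2  (C1, I1 all integral)

bond 1 stroke at J2  (Se1 fixes effort; stroke away)
bond 4 stroke at I1  (prefer integral on I1)
bond 0 stroke at J2  (1-jn J2 has f-setter on 4)
bond 2 stroke at J2  (J2 flow already set via bond 4)
bond 5 stroke at J2  (1-jn J2 has f-setter on 4)
bond 3 stroke at J1  (J1: bond 0 brought flow, rest push out)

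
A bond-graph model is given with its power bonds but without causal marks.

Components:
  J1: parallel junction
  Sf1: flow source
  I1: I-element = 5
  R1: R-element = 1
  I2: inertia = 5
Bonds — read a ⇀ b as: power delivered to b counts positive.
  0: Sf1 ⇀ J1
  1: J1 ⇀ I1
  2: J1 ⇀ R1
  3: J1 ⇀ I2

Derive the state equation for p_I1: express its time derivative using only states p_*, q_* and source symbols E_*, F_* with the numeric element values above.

dp_I1/dt = F_Sf1 - p_I1/5 - p_I2/5

#0 →Sf1  (Sf1 (Sf) sets flow on bond)
#1 →I1  (prefer integral on I1)
#3 →I2  (I2 outputs flow p/I2)
#2 →J1  (only one effort-in slot at J1)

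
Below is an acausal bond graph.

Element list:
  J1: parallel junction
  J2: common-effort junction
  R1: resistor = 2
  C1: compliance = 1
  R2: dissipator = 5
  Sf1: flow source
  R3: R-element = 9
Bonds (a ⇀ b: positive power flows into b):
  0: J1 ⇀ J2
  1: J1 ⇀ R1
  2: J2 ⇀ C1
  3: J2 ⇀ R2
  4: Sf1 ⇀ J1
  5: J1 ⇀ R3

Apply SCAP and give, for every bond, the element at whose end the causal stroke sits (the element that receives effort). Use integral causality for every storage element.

b4 |Sf1  (source Sf1 imposes f)
b2 |J2  (C1 outputs effort q/C1)
b0 |J1  (J2: bond 2 brought effort, rest push out)
b3 |R2  (J2: bond 2 brought effort, rest push out)
b1 |R1  (0-jn J1 has e-setter on 0)
b5 |R3  (0-jn J1 has e-setter on 0)

b0 |J1
b1 |R1
b2 |J2
b3 |R2
b4 |Sf1
b5 |R3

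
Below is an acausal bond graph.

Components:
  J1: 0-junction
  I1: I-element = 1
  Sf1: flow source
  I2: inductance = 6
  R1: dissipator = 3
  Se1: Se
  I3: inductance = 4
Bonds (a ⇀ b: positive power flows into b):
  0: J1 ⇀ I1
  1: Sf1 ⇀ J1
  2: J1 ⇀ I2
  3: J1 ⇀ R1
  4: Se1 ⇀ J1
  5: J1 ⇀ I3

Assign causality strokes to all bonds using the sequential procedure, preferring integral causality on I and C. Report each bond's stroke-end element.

β0 stroke→I1
β1 stroke→Sf1
β2 stroke→I2
β3 stroke→R1
β4 stroke→J1
β5 stroke→I3

β1 stroke at Sf1  (Sf1 fixes flow; stroke at Sf1)
β4 stroke at J1  (source Se1 imposes e)
β0 stroke at I1  (J1: bond 4 brought effort, rest push out)
β2 stroke at I2  (J1 effort already set via bond 4)
β3 stroke at R1  (0-jn J1 has e-setter on 4)
β5 stroke at I3  (J1 effort already set via bond 4)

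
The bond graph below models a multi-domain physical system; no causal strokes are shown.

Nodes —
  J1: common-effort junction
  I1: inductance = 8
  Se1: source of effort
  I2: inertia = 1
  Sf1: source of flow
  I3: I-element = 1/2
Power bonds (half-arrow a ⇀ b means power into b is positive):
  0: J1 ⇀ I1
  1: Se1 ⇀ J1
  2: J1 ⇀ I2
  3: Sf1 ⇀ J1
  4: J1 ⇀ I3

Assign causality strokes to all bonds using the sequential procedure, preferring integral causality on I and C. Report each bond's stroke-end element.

#0 |I1
#1 |J1
#2 |I2
#3 |Sf1
#4 |I3

bond 1 stroke→J1  (Se1 fixes effort; stroke away)
bond 3 stroke→Sf1  (source Sf1 imposes f)
bond 0 stroke→I1  (0-jn J1 has e-setter on 1)
bond 2 stroke→I2  (J1: bond 1 brought effort, rest push out)
bond 4 stroke→I3  (0-jn J1 has e-setter on 1)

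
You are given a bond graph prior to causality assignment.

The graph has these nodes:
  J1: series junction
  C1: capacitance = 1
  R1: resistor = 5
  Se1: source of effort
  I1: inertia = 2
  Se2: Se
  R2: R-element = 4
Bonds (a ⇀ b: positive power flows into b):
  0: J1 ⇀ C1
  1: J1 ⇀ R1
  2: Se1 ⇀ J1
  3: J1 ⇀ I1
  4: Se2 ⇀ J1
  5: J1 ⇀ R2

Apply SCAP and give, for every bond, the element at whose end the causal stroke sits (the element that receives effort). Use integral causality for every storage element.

b0 →J1
b1 →J1
b2 →J1
b3 →I1
b4 →J1
b5 →J1

#2 →J1  (source Se1 imposes e)
#4 →J1  (Se2 fixes effort; stroke away)
#0 →J1  (C1 integral (e out))
#3 →I1  (prefer integral on I1)
#1 →J1  (1-jn J1 has f-setter on 3)
#5 →J1  (J1: bond 3 brought flow, rest push out)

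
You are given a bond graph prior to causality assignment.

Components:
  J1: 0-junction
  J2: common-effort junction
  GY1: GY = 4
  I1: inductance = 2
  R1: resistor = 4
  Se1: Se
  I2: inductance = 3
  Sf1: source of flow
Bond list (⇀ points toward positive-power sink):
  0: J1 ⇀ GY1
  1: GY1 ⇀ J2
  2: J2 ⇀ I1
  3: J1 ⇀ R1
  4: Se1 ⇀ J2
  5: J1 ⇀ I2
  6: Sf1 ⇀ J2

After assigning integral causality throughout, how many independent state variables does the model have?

bond 4 |J2  (Se1 (Se) sets effort on bond)
bond 6 |Sf1  (source Sf1 imposes f)
bond 1 |GY1  (J2: bond 4 brought effort, rest push out)
bond 2 |I1  (J2 effort already set via bond 4)
bond 0 |GY1  (GY1: gyrator matches bond 1)
bond 5 |I2  (prefer integral on I2)
bond 3 |J1  (only one effort-in slot at J1)

2  (I1, I2 all integral)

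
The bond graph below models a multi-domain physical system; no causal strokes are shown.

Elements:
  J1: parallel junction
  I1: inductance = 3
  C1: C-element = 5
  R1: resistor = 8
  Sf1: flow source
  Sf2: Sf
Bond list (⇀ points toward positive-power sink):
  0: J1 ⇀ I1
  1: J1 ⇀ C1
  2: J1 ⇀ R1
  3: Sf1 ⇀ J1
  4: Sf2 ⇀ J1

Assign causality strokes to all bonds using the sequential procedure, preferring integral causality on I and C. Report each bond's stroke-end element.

b3 stroke at Sf1  (source Sf1 imposes f)
b4 stroke at Sf2  (source Sf2 imposes f)
b0 stroke at I1  (I1 integral (f out))
b1 stroke at J1  (C1 integral (e out))
b2 stroke at R1  (J1 effort already set via bond 1)

b0 stroke→I1
b1 stroke→J1
b2 stroke→R1
b3 stroke→Sf1
b4 stroke→Sf2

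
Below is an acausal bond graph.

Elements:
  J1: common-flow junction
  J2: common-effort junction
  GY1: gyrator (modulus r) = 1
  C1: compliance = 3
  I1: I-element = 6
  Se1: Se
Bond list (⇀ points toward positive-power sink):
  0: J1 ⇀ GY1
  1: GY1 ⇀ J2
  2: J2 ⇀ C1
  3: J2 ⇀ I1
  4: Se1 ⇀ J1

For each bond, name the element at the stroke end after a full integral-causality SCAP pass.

#0 stroke→GY1
#1 stroke→GY1
#2 stroke→J2
#3 stroke→I1
#4 stroke→J1

b4 →J1  (Se1 (Se) sets effort on bond)
b0 →GY1  (only one flow-in slot at J1)
b1 →GY1  (GY1: gyrator matches bond 0)
b2 →J2  (prefer integral on C1)
b3 →I1  (J2 effort already set via bond 2)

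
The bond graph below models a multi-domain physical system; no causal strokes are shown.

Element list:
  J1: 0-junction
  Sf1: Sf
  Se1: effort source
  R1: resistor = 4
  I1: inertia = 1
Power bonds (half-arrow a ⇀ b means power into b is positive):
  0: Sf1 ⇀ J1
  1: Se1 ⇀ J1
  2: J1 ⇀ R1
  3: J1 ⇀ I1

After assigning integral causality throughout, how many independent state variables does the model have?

#0 stroke at Sf1  (source Sf1 imposes f)
#1 stroke at J1  (Se1 (Se) sets effort on bond)
#2 stroke at R1  (common-e at J1 fixed by 1)
#3 stroke at I1  (J1: bond 1 brought effort, rest push out)

1  (I1 all integral)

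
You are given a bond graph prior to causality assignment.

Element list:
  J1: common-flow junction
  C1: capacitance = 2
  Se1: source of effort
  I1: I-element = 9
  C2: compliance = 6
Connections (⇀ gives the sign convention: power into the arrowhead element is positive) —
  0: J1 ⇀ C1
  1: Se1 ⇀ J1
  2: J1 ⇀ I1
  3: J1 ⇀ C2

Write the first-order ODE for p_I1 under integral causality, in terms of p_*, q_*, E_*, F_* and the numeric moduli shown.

b1 →J1  (Se1 fixes effort; stroke away)
b0 →J1  (C1 integral (e out))
b2 →I1  (I1 integral (f out))
b3 →J1  (J1 flow already set via bond 2)

dp_I1/dt = E_Se1 - q_C1/2 - q_C2/6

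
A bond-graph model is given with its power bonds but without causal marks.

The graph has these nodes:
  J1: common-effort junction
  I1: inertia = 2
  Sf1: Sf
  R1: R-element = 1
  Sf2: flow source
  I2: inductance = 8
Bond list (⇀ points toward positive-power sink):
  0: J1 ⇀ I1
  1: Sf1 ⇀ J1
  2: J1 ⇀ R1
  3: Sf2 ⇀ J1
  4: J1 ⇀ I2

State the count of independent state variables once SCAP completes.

2  (I1, I2 all integral)

b1 stroke at Sf1  (Sf1: flow source, stroke at near end)
b3 stroke at Sf2  (Sf2 (Sf) sets flow on bond)
b0 stroke at I1  (prefer integral on I1)
b4 stroke at I2  (I2 outputs flow p/I2)
b2 stroke at J1  (only one effort-in slot at J1)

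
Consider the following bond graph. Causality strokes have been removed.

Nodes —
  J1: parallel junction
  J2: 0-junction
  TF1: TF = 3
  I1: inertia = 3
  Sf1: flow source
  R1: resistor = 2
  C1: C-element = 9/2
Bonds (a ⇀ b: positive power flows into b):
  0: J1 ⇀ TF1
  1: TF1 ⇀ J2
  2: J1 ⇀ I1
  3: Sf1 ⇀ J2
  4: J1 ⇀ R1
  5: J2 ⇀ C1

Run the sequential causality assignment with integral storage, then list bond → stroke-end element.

b3 |Sf1  (source Sf1 imposes f)
b2 |I1  (I1 outputs flow p/I1)
b5 |J2  (C1 outputs effort q/C1)
b1 |TF1  (J2 effort already set via bond 5)
b0 |J1  (TF1 one-in-one-out from 1)
b4 |R1  (J1: bond 0 brought effort, rest push out)

bond 0 stroke→J1
bond 1 stroke→TF1
bond 2 stroke→I1
bond 3 stroke→Sf1
bond 4 stroke→R1
bond 5 stroke→J2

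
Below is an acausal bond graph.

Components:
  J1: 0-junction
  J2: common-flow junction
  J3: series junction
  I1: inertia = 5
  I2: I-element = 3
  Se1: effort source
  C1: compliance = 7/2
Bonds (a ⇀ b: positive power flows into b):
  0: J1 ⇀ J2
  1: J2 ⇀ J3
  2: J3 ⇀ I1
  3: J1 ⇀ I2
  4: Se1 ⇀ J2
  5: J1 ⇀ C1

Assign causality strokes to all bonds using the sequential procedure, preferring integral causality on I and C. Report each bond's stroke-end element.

b0 →J2
b1 →J3
b2 →I1
b3 →I2
b4 →J2
b5 →J1

#4 |J2  (Se1: effort source, stroke at far end)
#2 |I1  (I1 integral (f out))
#1 |J3  (1-jn J3 has f-setter on 2)
#0 |J2  (J2: bond 1 brought flow, rest push out)
#3 |I2  (prefer integral on I2)
#5 |J1  (closing 0-jn rule on J1)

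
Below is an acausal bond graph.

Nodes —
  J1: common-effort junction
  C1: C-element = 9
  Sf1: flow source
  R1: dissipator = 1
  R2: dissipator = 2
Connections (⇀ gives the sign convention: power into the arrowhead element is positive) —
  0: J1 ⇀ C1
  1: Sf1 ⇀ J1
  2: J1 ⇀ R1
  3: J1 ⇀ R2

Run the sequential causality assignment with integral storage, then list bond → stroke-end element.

β1 |Sf1  (Sf1 fixes flow; stroke at Sf1)
β0 |J1  (prefer integral on C1)
β2 |R1  (J1: bond 0 brought effort, rest push out)
β3 |R2  (common-e at J1 fixed by 0)

bond 0 stroke at J1
bond 1 stroke at Sf1
bond 2 stroke at R1
bond 3 stroke at R2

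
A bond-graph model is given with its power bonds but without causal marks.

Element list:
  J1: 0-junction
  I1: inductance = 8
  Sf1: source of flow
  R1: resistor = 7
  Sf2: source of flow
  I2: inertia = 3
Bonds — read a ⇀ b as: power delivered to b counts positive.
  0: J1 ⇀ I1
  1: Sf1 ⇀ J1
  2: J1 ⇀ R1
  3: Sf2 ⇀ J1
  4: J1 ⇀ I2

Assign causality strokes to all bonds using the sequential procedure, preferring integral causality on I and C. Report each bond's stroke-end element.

β0 stroke at I1
β1 stroke at Sf1
β2 stroke at J1
β3 stroke at Sf2
β4 stroke at I2

#1 →Sf1  (source Sf1 imposes f)
#3 →Sf2  (source Sf2 imposes f)
#0 →I1  (I1: I, integral causality)
#4 →I2  (prefer integral on I2)
#2 →J1  (only one effort-in slot at J1)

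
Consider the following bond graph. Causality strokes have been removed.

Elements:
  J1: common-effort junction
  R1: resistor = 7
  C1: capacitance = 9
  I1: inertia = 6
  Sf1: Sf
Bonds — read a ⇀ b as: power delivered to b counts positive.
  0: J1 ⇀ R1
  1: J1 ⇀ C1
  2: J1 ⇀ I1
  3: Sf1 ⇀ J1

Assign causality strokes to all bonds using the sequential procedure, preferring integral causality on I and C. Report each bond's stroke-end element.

#0 stroke at R1
#1 stroke at J1
#2 stroke at I1
#3 stroke at Sf1

bond 3 stroke→Sf1  (Sf1 fixes flow; stroke at Sf1)
bond 1 stroke→J1  (prefer integral on C1)
bond 0 stroke→R1  (0-jn J1 has e-setter on 1)
bond 2 stroke→I1  (common-e at J1 fixed by 1)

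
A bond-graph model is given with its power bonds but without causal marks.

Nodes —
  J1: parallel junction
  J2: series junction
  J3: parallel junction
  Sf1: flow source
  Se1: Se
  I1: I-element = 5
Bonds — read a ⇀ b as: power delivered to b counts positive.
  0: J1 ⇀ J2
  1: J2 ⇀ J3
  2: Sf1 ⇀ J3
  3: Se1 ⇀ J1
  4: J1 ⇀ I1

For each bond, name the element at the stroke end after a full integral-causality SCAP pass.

bond 2 stroke→Sf1  (Sf1 fixes flow; stroke at Sf1)
bond 3 stroke→J1  (Se1: effort source, stroke at far end)
bond 0 stroke→J2  (0-jn J1 has e-setter on 3)
bond 4 stroke→I1  (J1 effort already set via bond 3)
bond 1 stroke→J3  (only one flow-in slot at J2)

#0 →J2
#1 →J3
#2 →Sf1
#3 →J1
#4 →I1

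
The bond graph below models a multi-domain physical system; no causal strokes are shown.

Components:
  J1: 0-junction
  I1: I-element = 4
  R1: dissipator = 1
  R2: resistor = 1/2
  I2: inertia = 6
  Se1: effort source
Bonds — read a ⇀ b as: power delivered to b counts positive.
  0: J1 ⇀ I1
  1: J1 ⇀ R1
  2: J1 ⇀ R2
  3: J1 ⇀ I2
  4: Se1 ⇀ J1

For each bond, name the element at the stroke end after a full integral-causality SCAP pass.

b4 stroke at J1  (Se1 fixes effort; stroke away)
b0 stroke at I1  (J1: bond 4 brought effort, rest push out)
b1 stroke at R1  (0-jn J1 has e-setter on 4)
b2 stroke at R2  (0-jn J1 has e-setter on 4)
b3 stroke at I2  (J1 effort already set via bond 4)

#0 |I1
#1 |R1
#2 |R2
#3 |I2
#4 |J1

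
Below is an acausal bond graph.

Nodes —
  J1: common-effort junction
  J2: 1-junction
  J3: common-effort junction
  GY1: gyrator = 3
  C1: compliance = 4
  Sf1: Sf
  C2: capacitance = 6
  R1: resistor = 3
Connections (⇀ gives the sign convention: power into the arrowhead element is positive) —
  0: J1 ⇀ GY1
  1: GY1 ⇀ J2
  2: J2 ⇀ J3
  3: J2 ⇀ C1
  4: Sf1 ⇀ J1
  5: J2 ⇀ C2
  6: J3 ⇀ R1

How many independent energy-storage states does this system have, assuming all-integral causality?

bond 4 stroke→Sf1  (Sf1: flow source, stroke at near end)
bond 0 stroke→J1  (J1 needs exactly one e-in)
bond 1 stroke→J2  (GY1 both-in/both-out from 0)
bond 3 stroke→J2  (C1 integral (e out))
bond 5 stroke→J2  (prefer integral on C2)
bond 2 stroke→J3  (closing 1-jn rule on J2)
bond 6 stroke→R1  (0-jn J3 has e-setter on 2)

2  (C1, C2 all integral)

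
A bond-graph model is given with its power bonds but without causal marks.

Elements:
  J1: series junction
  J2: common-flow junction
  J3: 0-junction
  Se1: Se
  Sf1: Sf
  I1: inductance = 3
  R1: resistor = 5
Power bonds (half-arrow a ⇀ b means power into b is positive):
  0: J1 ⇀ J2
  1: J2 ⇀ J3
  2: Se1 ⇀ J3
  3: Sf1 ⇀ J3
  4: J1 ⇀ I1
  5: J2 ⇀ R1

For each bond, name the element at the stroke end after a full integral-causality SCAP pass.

#2 stroke→J3  (Se1 fixes effort; stroke away)
#3 stroke→Sf1  (Sf1: flow source, stroke at near end)
#1 stroke→J2  (0-jn J3 has e-setter on 2)
#4 stroke→I1  (I1 outputs flow p/I1)
#0 stroke→J1  (J1: bond 4 brought flow, rest push out)
#5 stroke→J2  (common-f at J2 fixed by 0)

β0 stroke at J1
β1 stroke at J2
β2 stroke at J3
β3 stroke at Sf1
β4 stroke at I1
β5 stroke at J2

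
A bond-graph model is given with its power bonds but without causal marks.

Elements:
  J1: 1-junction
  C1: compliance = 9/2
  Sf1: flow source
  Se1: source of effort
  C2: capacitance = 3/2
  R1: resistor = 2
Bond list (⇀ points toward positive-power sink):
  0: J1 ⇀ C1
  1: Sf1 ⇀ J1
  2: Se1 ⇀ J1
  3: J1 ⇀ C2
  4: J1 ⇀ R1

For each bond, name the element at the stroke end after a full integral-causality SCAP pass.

b1 stroke at Sf1  (Sf1 fixes flow; stroke at Sf1)
b2 stroke at J1  (source Se1 imposes e)
b0 stroke at J1  (J1 flow already set via bond 1)
b3 stroke at J1  (J1 flow already set via bond 1)
b4 stroke at J1  (common-f at J1 fixed by 1)

bond 0 stroke→J1
bond 1 stroke→Sf1
bond 2 stroke→J1
bond 3 stroke→J1
bond 4 stroke→J1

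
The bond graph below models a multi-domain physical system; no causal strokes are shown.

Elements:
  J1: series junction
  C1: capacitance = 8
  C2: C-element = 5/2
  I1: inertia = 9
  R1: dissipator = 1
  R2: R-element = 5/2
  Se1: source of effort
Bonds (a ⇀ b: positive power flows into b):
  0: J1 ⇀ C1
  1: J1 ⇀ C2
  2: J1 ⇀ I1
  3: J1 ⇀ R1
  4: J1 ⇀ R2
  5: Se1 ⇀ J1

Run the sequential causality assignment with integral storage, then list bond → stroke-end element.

β0 |J1
β1 |J1
β2 |I1
β3 |J1
β4 |J1
β5 |J1

β5 →J1  (Se1 (Se) sets effort on bond)
β0 →J1  (C1 integral (e out))
β1 →J1  (C2: C, integral causality)
β2 →I1  (I1: I, integral causality)
β3 →J1  (1-jn J1 has f-setter on 2)
β4 →J1  (J1 flow already set via bond 2)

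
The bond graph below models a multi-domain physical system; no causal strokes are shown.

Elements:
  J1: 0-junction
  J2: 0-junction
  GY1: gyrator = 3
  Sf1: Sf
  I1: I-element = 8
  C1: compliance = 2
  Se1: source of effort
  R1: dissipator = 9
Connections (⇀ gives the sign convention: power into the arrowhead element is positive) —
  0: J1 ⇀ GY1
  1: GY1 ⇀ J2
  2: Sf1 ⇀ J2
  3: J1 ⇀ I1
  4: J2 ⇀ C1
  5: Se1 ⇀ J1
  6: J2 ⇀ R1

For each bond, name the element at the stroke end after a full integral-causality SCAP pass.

#0 →GY1
#1 →GY1
#2 →Sf1
#3 →I1
#4 →J2
#5 →J1
#6 →R1

β2 →Sf1  (Sf1 fixes flow; stroke at Sf1)
β5 →J1  (Se1: effort source, stroke at far end)
β0 →GY1  (0-jn J1 has e-setter on 5)
β3 →I1  (J1 effort already set via bond 5)
β1 →GY1  (through GY1, causality inverts; strokes same side of GY1)
β4 →J2  (C1: C, integral causality)
β6 →R1  (common-e at J2 fixed by 4)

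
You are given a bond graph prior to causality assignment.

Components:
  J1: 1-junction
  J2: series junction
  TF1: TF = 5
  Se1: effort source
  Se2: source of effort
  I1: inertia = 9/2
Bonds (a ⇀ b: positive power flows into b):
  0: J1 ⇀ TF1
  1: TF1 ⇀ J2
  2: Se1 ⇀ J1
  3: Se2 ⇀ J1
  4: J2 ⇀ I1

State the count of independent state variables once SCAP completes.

#2 stroke at J1  (Se1: effort source, stroke at far end)
#3 stroke at J1  (Se2: effort source, stroke at far end)
#0 stroke at TF1  (closing 1-jn rule on J1)
#1 stroke at J2  (through TF1, causality passes straight; one stroke at TF1)
#4 stroke at I1  (only one flow-in slot at J2)

1  (I1 all integral)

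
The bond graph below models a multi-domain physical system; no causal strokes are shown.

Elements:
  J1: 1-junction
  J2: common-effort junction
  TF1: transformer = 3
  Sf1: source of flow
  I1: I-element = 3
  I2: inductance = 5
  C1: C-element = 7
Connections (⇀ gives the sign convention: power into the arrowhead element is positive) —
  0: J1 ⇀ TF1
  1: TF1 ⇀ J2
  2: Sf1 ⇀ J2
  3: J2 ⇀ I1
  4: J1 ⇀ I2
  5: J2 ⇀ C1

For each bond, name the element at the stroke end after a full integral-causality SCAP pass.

bond 0 |J1
bond 1 |TF1
bond 2 |Sf1
bond 3 |I1
bond 4 |I2
bond 5 |J2

#2 stroke at Sf1  (Sf1: flow source, stroke at near end)
#3 stroke at I1  (prefer integral on I1)
#4 stroke at I2  (I2 integral (f out))
#0 stroke at J1  (1-jn J1 has f-setter on 4)
#1 stroke at TF1  (through TF1, causality passes straight; one stroke at TF1)
#5 stroke at J2  (J2: last free bond brings effort in)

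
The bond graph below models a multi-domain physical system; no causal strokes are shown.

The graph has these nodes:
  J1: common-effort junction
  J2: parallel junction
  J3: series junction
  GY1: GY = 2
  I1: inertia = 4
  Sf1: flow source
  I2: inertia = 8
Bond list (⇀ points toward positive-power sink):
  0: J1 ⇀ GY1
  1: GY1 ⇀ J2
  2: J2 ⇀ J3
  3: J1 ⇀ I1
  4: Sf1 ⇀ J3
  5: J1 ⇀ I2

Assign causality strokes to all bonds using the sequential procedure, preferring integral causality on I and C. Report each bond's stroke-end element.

bond 0 stroke at J1
bond 1 stroke at J2
bond 2 stroke at J3
bond 3 stroke at I1
bond 4 stroke at Sf1
bond 5 stroke at I2

bond 4 stroke at Sf1  (source Sf1 imposes f)
bond 2 stroke at J3  (common-f at J3 fixed by 4)
bond 1 stroke at J2  (closing 0-jn rule on J2)
bond 0 stroke at J1  (through GY1, causality inverts; strokes same side of GY1)
bond 3 stroke at I1  (J1: bond 0 brought effort, rest push out)
bond 5 stroke at I2  (J1 effort already set via bond 0)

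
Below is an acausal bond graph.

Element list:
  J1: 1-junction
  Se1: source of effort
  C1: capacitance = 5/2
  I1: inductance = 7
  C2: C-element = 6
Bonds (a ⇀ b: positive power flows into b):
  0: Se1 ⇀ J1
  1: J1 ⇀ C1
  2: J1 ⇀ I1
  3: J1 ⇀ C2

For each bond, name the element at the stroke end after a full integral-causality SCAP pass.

#0 stroke→J1  (Se1 fixes effort; stroke away)
#1 stroke→J1  (C1 outputs effort q/C1)
#2 stroke→I1  (I1 integral (f out))
#3 stroke→J1  (J1: bond 2 brought flow, rest push out)

bond 0 stroke at J1
bond 1 stroke at J1
bond 2 stroke at I1
bond 3 stroke at J1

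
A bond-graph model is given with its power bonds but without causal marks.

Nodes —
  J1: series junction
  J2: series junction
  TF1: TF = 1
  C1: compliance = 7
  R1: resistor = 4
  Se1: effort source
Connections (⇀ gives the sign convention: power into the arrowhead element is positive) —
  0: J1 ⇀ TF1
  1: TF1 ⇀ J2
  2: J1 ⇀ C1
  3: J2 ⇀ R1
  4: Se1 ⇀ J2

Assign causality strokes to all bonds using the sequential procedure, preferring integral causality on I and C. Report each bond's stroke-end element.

#4 stroke at J2  (Se1 (Se) sets effort on bond)
#2 stroke at J1  (C1 outputs effort q/C1)
#0 stroke at TF1  (J1: last free bond brings flow in)
#1 stroke at J2  (TF1: transformer flips bond 0)
#3 stroke at R1  (J2: last free bond brings flow in)

β0 →TF1
β1 →J2
β2 →J1
β3 →R1
β4 →J2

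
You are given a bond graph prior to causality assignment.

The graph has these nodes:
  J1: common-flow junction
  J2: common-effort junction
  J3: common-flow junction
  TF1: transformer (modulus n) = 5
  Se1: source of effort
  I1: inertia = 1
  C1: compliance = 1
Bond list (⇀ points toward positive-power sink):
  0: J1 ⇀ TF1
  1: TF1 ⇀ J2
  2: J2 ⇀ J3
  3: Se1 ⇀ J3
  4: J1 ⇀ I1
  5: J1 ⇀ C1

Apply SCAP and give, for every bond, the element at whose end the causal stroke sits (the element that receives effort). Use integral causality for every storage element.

b3 stroke→J3  (Se1: effort source, stroke at far end)
b2 stroke→J2  (only one flow-in slot at J3)
b1 stroke→TF1  (common-e at J2 fixed by 2)
b0 stroke→J1  (TF TF1: opposite of bond 1)
b4 stroke→I1  (I1 outputs flow p/I1)
b5 stroke→J1  (J1 flow already set via bond 4)

bond 0 stroke at J1
bond 1 stroke at TF1
bond 2 stroke at J2
bond 3 stroke at J3
bond 4 stroke at I1
bond 5 stroke at J1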